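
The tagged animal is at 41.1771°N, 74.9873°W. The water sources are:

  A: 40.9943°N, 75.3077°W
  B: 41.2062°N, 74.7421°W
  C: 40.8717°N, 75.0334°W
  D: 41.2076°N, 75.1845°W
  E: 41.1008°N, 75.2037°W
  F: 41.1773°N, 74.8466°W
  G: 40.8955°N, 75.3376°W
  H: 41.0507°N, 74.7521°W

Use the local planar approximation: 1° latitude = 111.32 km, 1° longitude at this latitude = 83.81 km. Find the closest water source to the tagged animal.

Distances from 41.1771°N, 74.9873°W:
A: √((-0.1828·111.32)² + (-0.3204·83.81)²) = √(414.093848 + 721.068786) = 33.6922 km
B: √((0.0291·111.32)² + (0.2452·83.81)²) = √(10.493790 + 422.311213) = 20.8040 km
C: √((-0.3054·111.32)² + (-0.0461·83.81)²) = √(1155.804712 + 14.927722) = 34.2160 km
D: √((0.0305·111.32)² + (-0.1972·83.81)²) = √(11.527790 + 273.152703) = 16.8725 km
E: √((-0.0763·111.32)² + (-0.2164·83.81)²) = √(72.143211 + 328.932052) = 20.0269 km
F: √((0.0002·111.32)² + (0.1407·83.81)²) = √(0.000496 + 139.052844) = 11.7921 km
G: √((-0.2816·111.32)² + (-0.3503·83.81)²) = √(982.679048 + 861.929919) = 42.9489 km
H: √((-0.1264·111.32)² + (0.2352·83.81)²) = √(197.988763 + 388.567360) = 24.2189 km
Minimum: F at 11.7921 km.

F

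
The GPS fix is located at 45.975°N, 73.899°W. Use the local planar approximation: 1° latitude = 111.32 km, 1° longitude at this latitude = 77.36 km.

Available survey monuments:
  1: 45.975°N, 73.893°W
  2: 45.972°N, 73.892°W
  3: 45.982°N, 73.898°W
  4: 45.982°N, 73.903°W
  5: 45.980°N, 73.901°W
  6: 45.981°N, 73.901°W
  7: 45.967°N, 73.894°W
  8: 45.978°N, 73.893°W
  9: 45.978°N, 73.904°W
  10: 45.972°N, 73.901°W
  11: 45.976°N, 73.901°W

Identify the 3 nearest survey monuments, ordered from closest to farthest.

11, 10, 1

Distances from 45.975°N, 73.899°W:
1: √((0.000·111.32)² + (0.006·77.36)²) = √(0.00000 + 0.21544) = 0.464 km
2: √((-0.003·111.32)² + (0.007·77.36)²) = √(0.11153 + 0.29324) = 0.636 km
3: √((0.007·111.32)² + (0.001·77.36)²) = √(0.60721 + 0.00598) = 0.783 km
4: √((0.007·111.32)² + (-0.004·77.36)²) = √(0.60721 + 0.09575) = 0.838 km
5: √((0.005·111.32)² + (-0.002·77.36)²) = √(0.30980 + 0.02394) = 0.578 km
6: √((0.006·111.32)² + (-0.002·77.36)²) = √(0.44612 + 0.02394) = 0.686 km
7: √((-0.008·111.32)² + (0.005·77.36)²) = √(0.79310 + 0.14961) = 0.971 km
8: √((0.003·111.32)² + (0.006·77.36)²) = √(0.11153 + 0.21544) = 0.572 km
9: √((0.003·111.32)² + (-0.005·77.36)²) = √(0.11153 + 0.14961) = 0.511 km
10: √((-0.003·111.32)² + (-0.002·77.36)²) = √(0.11153 + 0.02394) = 0.368 km
11: √((0.001·111.32)² + (-0.002·77.36)²) = √(0.01239 + 0.02394) = 0.191 km
Sorted: 11 (0.191 km) < 10 (0.368 km) < 1 (0.464 km) < 9 (0.511 km) < 8 (0.572 km) < …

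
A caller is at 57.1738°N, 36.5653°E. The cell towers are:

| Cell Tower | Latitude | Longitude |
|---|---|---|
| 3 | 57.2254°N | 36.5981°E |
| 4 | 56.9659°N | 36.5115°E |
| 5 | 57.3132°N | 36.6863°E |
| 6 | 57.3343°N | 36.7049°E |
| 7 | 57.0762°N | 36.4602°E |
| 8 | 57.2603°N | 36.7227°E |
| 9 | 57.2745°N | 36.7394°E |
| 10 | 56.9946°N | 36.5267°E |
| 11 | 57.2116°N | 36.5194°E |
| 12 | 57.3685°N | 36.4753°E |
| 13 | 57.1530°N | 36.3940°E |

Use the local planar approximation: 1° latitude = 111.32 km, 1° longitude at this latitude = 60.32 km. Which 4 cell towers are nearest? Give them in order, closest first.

11, 3, 13, 7

Distances from 57.1738°N, 36.5653°E:
3: 6.0753 km
4: 23.3698 km
5: 17.1488 km
6: 19.7518 km
7: 12.5792 km
8: 13.5227 km
9: 15.3606 km
10: 20.0840 km
11: 5.0371 km
12: 22.3436 km
13: 10.5891 km
Sorted: 11 (5.0371 km) < 3 (6.0753 km) < 13 (10.5891 km) < 7 (12.5792 km) < 8 (13.5227 km) < 9 (15.3606 km) < …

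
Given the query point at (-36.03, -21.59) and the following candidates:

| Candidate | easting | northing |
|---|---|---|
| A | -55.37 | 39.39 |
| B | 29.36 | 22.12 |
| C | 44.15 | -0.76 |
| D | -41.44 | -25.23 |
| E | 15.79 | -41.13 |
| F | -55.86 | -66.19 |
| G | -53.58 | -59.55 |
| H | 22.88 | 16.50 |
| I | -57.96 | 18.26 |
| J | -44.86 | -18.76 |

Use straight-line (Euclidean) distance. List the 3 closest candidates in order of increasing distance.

Distances from (-36.03, -21.59):
A: √((-19.34)² + (60.98)²) = √(374.0356 + 3718.5604) = 63.97
B: √((65.39)² + (43.71)²) = √(4275.8521 + 1910.5641) = 78.65
C: √((80.18)² + (20.83)²) = √(6428.8324 + 433.8889) = 82.84
D: √((-5.41)² + (-3.64)²) = √(29.2681 + 13.2496) = 6.52
E: √((51.82)² + (-19.54)²) = √(2685.3124 + 381.8116) = 55.38
F: √((-19.83)² + (-44.60)²) = √(393.2289 + 1989.1600) = 48.81
G: √((-17.55)² + (-37.96)²) = √(308.0025 + 1440.9616) = 41.82
H: √((58.91)² + (38.09)²) = √(3470.3881 + 1450.8481) = 70.15
I: √((-21.93)² + (39.85)²) = √(480.9249 + 1588.0225) = 45.49
J: √((-8.83)² + (2.83)²) = √(77.9689 + 8.0089) = 9.27
Sorted: D (6.52) < J (9.27) < G (41.82) < I (45.49) < F (48.81) < …

D, J, G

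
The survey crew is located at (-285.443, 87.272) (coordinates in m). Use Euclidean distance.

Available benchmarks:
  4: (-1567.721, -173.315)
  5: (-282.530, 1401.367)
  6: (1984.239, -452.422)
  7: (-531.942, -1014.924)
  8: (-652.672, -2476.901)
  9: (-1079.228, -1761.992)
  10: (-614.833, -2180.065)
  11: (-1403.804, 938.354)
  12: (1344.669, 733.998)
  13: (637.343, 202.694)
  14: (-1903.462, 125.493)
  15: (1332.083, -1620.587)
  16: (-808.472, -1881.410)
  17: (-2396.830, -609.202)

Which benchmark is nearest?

Distances from (-285.443, 87.272):
4: 1308.489 m
5: 1314.098 m
6: 2332.965 m
7: 1129.424 m
8: 2590.336 m
9: 2012.429 m
10: 2291.138 m
11: 1405.373 m
12: 1753.716 m
13: 929.976 m
14: 1618.470 m
15: 2352.270 m
16: 2036.975 m
17: 2223.293 m
Minimum: 13 at 929.976 m.

13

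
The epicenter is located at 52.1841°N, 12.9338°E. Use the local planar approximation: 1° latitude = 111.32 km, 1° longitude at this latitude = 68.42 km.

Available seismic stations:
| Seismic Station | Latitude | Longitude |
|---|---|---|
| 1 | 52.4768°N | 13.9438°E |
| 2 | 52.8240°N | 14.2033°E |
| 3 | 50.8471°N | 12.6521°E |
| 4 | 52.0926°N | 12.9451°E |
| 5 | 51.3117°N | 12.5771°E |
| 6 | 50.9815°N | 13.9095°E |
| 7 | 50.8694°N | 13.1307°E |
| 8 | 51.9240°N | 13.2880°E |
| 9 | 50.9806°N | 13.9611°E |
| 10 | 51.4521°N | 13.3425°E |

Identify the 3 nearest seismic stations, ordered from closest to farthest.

Distances from 52.1841°N, 12.9338°E:
1: √((0.2927·111.32)² + (1.0100·68.42)²) = √(1061.675610 + 4775.390458) = 76.4007 km
2: √((0.6399·111.32)² + (1.2695·68.42)²) = √(5074.235457 + 7544.518887) = 112.3332 km
3: √((-1.3370·111.32)² + (-0.2817·68.42)²) = √(22151.809598 + 371.483761) = 150.0776 km
4: √((-0.0915·111.32)² + (0.0113·68.42)²) = √(103.750114 + 0.597755) = 10.2151 km
5: √((-0.8724·111.32)² + (-0.3567·68.42)²) = √(9431.433548 + 595.624233) = 100.1352 km
6: √((-1.2026·111.32)² + (0.9757·68.42)²) = √(17922.095795 + 4456.549654) = 149.5949 km
7: √((-1.3147·111.32)² + (0.1969·68.42)²) = √(21419.026157 + 181.492036) = 146.9711 km
8: √((-0.2601·111.32)² + (0.3542·68.42)²) = √(838.353342 + 587.304398) = 37.7579 km
9: √((-1.2035·111.32)² + (1.0273·68.42)²) = √(17948.930856 + 4940.384107) = 151.2922 km
10: √((-0.7320·111.32)² + (0.4087·68.42)²) = √(6640.007309 + 781.943574) = 86.1507 km
Sorted: 4 (10.2151 km) < 8 (37.7579 km) < 1 (76.4007 km) < 10 (86.1507 km) < 5 (100.1352 km) < …

4, 8, 1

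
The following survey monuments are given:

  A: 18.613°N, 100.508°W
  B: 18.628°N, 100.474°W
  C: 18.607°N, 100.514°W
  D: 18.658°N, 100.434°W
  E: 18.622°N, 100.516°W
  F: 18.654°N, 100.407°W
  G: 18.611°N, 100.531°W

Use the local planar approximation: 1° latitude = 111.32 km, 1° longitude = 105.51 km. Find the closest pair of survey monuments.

Pairwise distances:
A–B: √((0.015·111.32)² + (0.034·105.51)²) = √(2.78823 + 12.86901) = 3.957 km
A–C: √((-0.006·111.32)² + (-0.006·105.51)²) = √(0.44612 + 0.40076) = 0.920 km
A–D: √((0.045·111.32)² + (0.074·105.51)²) = √(25.09409 + 60.96080) = 9.277 km
A–E: √((0.009·111.32)² + (-0.008·105.51)²) = √(1.00376 + 0.71247) = 1.310 km
A–F: √((0.041·111.32)² + (0.101·105.51)²) = √(20.83119 + 113.56121) = 11.593 km
A–G: √((-0.002·111.32)² + (-0.023·105.51)²) = √(0.04957 + 5.88902) = 2.437 km
B–C: √((-0.021·111.32)² + (-0.040·105.51)²) = √(5.46493 + 17.81178) = 4.825 km
B–D: √((0.030·111.32)² + (0.040·105.51)²) = √(11.15293 + 17.81178) = 5.382 km
B–E: √((-0.006·111.32)² + (-0.042·105.51)²) = √(0.44612 + 19.63748) = 4.481 km
B–F: √((0.026·111.32)² + (0.067·105.51)²) = √(8.37709 + 49.97316) = 7.639 km
B–G: √((-0.017·111.32)² + (-0.057·105.51)²) = √(3.58133 + 36.16904) = 6.305 km
C–D: √((0.051·111.32)² + (0.080·105.51)²) = √(32.23196 + 71.24710) = 10.172 km
C–E: √((0.015·111.32)² + (-0.002·105.51)²) = √(2.78823 + 0.04453) = 1.683 km
C–F: √((0.047·111.32)² + (0.107·105.51)²) = √(27.37424 + 127.45439) = 12.443 km
C–G: √((0.004·111.32)² + (-0.017·105.51)²) = √(0.19827 + 3.21725) = 1.848 km
D–E: √((-0.036·111.32)² + (-0.082·105.51)²) = √(16.06022 + 74.85399) = 9.535 km
D–F: √((-0.004·111.32)² + (0.027·105.51)²) = √(0.19827 + 8.11549) = 2.883 km
D–G: √((-0.047·111.32)² + (-0.097·105.51)²) = √(27.37424 + 104.74438) = 11.494 km
E–F: √((0.032·111.32)² + (0.109·105.51)²) = √(12.68955 + 132.26357) = 12.040 km
E–G: √((-0.011·111.32)² + (-0.015·105.51)²) = √(1.49945 + 2.50478) = 2.001 km
F–G: √((-0.043·111.32)² + (-0.124·105.51)²) = √(22.91307 + 171.17117) = 13.931 km
Closest pair: A–C at 0.920 km.

A and C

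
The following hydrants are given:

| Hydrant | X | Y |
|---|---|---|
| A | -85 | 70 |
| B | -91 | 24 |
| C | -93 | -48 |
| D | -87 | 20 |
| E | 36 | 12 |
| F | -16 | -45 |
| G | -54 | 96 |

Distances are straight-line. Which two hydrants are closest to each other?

B and D

Pairwise distances:
B–D: 5.7
A–G: 40.5
A–B: 46.4
A–D: 50.0
C–D: 68.3
B–C: 72.0
C–F: 77.1
E–F: 77.2
B–G: 81.0
D–G: 82.9
D–F: 96.3
B–F: 101.9
A–C: 118.3
E–G: 123.1
D–E: 123.3
B–E: 127.6
A–F: 134.1
A–E: 134.2
C–E: 142.3
F–G: 146.0
C–G: 149.2
Closest pair: B–D at 5.7.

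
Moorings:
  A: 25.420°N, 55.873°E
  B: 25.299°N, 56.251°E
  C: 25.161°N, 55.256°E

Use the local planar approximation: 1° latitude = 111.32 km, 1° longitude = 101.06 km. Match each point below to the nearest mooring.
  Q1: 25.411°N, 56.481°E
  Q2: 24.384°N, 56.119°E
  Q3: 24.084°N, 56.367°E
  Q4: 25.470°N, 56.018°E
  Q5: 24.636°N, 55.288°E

Q1 at 25.411°N, 56.481°E:
  A: √((0.009·111.32)² + (-0.608·101.06)²) = √(1.00376 + 3775.42412) = 61.453 km
  B: √((-0.112·111.32)² + (-0.230·101.06)²) = √(155.44703 + 540.27424) = 26.377 km
  C: √((-0.250·111.32)² + (-1.225·101.06)²) = √(774.50890 + 15326.06860) = 126.888 km
  → nearest: B (26.377 km)
Q2 at 24.384°N, 56.119°E:
  A: √((1.036·111.32)² + (-0.246·101.06)²) = √(13300.43687 + 618.05739) = 117.977 km
  B: √((0.915·111.32)² + (0.132·101.06)²) = √(10375.01142 + 177.95347) = 102.728 km
  C: √((0.777·111.32)² + (-0.863·101.06)²) = √(7481.49574 + 7606.41785) = 122.833 km
  → nearest: B (102.728 km)
Q3 at 24.084°N, 56.367°E:
  A: √((1.336·111.32)² + (-0.494·101.06)²) = √(22118.68540 + 2492.36983) = 156.879 km
  B: √((1.215·111.32)² + (-0.116·101.06)²) = √(18293.59041 + 137.42779) = 135.761 km
  C: √((1.077·111.32)² + (-1.111·101.06)²) = √(14374.00534 + 12606.27294) = 164.257 km
  → nearest: B (135.761 km)
Q4 at 25.470°N, 56.018°E:
  A: √((-0.050·111.32)² + (-0.145·101.06)²) = √(30.98036 + 214.73092) = 15.675 km
  B: √((-0.171·111.32)² + (0.233·101.06)²) = √(362.35864 + 554.46027) = 30.279 km
  C: √((-0.309·111.32)² + (-0.762·101.06)²) = √(1183.21415 + 5930.18894) = 84.341 km
  → nearest: A (15.675 km)
Q5 at 24.636°N, 55.288°E:
  A: √((0.784·111.32)² + (0.585·101.06)²) = √(7616.90468 + 3495.18622) = 105.414 km
  B: √((0.663·111.32)² + (0.963·101.06)²) = √(5447.20164 + 9471.33422) = 122.141 km
  C: √((0.525·111.32)² + (-0.032·101.06)²) = √(3415.58425 + 10.45824) = 58.532 km
  → nearest: C (58.532 km)

Q1→B; Q2→B; Q3→B; Q4→A; Q5→C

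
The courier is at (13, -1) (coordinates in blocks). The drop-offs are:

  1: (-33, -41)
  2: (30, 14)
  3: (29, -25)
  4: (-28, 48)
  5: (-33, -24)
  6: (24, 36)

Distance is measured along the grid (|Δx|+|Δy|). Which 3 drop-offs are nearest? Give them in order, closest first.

2, 3, 6

Distances from (13, -1):
1: |-46| + |-40| = 46 + 40 = 86 blocks
2: |17| + |15| = 17 + 15 = 32 blocks
3: |16| + |-24| = 16 + 24 = 40 blocks
4: |-41| + |49| = 41 + 49 = 90 blocks
5: |-46| + |-23| = 46 + 23 = 69 blocks
6: |11| + |37| = 11 + 37 = 48 blocks
Sorted: 2 (32 blocks) < 3 (40 blocks) < 6 (48 blocks) < 5 (69 blocks) < 1 (86 blocks) < …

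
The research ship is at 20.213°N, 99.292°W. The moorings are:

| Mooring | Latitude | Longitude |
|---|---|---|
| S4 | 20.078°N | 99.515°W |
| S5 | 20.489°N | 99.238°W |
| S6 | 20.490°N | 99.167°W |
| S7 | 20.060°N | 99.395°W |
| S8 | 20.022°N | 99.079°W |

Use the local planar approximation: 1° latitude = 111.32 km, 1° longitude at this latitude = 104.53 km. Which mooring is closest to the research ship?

S7

Distances from 20.213°N, 99.292°W:
S4: √((-0.135·111.32)² + (-0.223·104.53)²) = √(225.84680 + 543.36496) = 27.735 km
S5: √((0.276·111.32)² + (0.054·104.53)²) = √(943.98384 + 31.86173) = 31.239 km
S6: √((0.277·111.32)² + (0.125·104.53)²) = √(950.83669 + 170.72689) = 33.490 km
S7: √((-0.153·111.32)² + (-0.103·104.53)²) = √(290.08766 + 115.91946) = 20.150 km
S8: √((-0.191·111.32)² + (0.213·104.53)²) = √(452.07775 + 495.72533) = 30.786 km
Minimum: S7 at 20.150 km.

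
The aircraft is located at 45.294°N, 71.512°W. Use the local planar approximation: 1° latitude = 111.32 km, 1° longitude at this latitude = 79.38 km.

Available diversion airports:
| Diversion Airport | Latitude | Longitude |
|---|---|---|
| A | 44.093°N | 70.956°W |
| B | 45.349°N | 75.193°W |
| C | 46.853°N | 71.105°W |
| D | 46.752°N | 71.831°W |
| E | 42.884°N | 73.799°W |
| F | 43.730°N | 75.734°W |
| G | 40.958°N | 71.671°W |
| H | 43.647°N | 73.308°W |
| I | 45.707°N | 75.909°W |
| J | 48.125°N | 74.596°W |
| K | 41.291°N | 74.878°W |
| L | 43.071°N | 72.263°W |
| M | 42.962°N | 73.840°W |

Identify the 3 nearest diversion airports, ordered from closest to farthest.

Distances from 45.294°N, 71.512°W:
A: 140.792 km
B: 292.262 km
C: 176.529 km
D: 164.268 km
E: 323.933 km
F: 377.668 km
G: 482.849 km
H: 232.250 km
I: 352.049 km
J: 399.060 km
K: 519.581 km
L: 254.544 km
M: 318.655 km
Sorted: A (140.792 km) < D (164.268 km) < C (176.529 km) < H (232.250 km) < L (254.544 km) < …

A, D, C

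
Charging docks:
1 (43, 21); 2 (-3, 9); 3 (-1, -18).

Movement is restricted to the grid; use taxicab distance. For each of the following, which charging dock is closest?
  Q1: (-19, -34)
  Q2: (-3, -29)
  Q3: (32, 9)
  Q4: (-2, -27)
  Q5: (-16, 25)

Q1→3; Q2→3; Q3→1; Q4→3; Q5→2

Q1 at (-19, -34):
  1: 117
  2: 59
  3: 34
  → nearest: 3 (34)
Q2 at (-3, -29):
  1: 96
  2: 38
  3: 13
  → nearest: 3 (13)
Q3 at (32, 9):
  1: 23
  2: 35
  3: 60
  → nearest: 1 (23)
Q4 at (-2, -27):
  1: 93
  2: 37
  3: 10
  → nearest: 3 (10)
Q5 at (-16, 25):
  1: 63
  2: 29
  3: 58
  → nearest: 2 (29)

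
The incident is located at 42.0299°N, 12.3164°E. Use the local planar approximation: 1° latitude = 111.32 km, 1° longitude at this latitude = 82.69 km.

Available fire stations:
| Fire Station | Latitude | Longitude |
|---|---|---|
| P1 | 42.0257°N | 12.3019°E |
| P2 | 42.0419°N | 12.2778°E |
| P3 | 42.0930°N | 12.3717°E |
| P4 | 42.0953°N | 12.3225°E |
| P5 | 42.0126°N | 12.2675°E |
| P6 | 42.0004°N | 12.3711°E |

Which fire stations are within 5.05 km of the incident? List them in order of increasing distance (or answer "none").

Distances from 42.0299°N, 12.3164°E:
P1: 1.2869 km
P2: 3.4601 km
P3: 8.3816 km
P4: 7.2978 km
P5: 4.4787 km
P6: 5.5896 km
Threshold 5.05 km: P1 (1.2869 km), P2 (3.4601 km), P5 (4.4787 km) are within range.

P1, P2, P5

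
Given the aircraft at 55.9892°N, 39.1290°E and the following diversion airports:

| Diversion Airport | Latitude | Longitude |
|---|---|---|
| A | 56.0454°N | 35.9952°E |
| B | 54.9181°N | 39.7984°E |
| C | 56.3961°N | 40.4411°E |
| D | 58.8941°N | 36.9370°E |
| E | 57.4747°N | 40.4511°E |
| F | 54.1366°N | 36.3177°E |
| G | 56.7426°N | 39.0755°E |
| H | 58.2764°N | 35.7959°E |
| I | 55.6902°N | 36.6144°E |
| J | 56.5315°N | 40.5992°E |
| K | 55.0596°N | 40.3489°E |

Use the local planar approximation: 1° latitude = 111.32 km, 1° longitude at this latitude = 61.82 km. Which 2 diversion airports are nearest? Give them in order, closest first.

Distances from 55.9892°N, 39.1290°E:
A: √((0.0562·111.32)² + (-3.1338·61.82)²) = √(39.139838 + 37531.900292) = 193.8325 km
B: √((-1.0711·111.32)² + (0.6694·61.82)²) = √(14216.949931 + 1712.495415) = 126.2119 km
C: √((0.4069·111.32)² + (1.3121·61.82)²) = √(2051.737400 + 6579.484565) = 92.9044 km
D: √((2.9049·111.32)² + (-2.1920·61.82)²) = √(104570.399806 + 18362.808329) = 350.6183 km
E: √((1.4855·111.32)² + (1.3221·61.82)²) = √(27345.867654 + 6680.156113) = 184.4614 km
F: √((-1.8526·111.32)² + (-2.8113·61.82)²) = √(42531.403545 + 30204.551171) = 269.6960 km
G: √((0.7534·111.32)² + (-0.0535·61.82)²) = √(7033.923279 + 10.938696) = 83.9337 km
H: √((2.2872·111.32)² + (-3.3331·61.82)²) = √(64826.814280 + 42457.526433) = 327.5429 km
I: √((-0.2990·111.32)² + (-2.5146·61.82)²) = √(1107.869923 + 24165.502141) = 158.9760 km
J: √((0.5423·111.32)² + (1.4702·61.82)²) = √(3644.396360 + 8260.585645) = 109.1100 km
K: √((-0.9296·111.32)² + (1.2199·61.82)²) = √(10708.746191 + 5687.304277) = 128.0471 km
Sorted: G (83.9337 km) < C (92.9044 km) < J (109.1100 km) < B (126.2119 km) < …

G, C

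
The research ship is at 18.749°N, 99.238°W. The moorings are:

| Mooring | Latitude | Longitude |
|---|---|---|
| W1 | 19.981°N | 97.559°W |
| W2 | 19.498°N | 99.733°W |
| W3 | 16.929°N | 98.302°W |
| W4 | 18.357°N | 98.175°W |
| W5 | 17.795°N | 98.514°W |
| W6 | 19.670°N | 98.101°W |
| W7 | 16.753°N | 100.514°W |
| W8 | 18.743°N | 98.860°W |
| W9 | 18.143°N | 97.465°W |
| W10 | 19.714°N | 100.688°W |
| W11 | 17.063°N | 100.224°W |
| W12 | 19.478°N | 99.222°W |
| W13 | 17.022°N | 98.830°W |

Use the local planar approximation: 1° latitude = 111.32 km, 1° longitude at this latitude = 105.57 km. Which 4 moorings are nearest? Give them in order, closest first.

Distances from 18.749°N, 99.238°W:
W1: √((1.232·111.32)² + (1.679·105.57)²) = √(18809.09115 + 31418.28214) = 224.115 km
W2: √((0.749·111.32)² + (-0.495·105.57)²) = √(6952.00428 + 2730.80973) = 98.401 km
W3: √((-1.820·111.32)² + (0.936·105.57)²) = √(41047.73249 + 9764.11173) = 225.415 km
W4: √((-0.392·111.32)² + (1.063·105.57)²) = √(1904.22617 + 12593.53264) = 120.407 km
W5: √((-0.954·111.32)² + (0.724·105.57)²) = √(11278.28707 + 5841.95457) = 130.844 km
W6: √((0.921·111.32)² + (1.137·105.57)²) = √(10511.52326 + 14407.94269) = 157.859 km
W7: √((-1.996·111.32)² + (-1.276·105.57)²) = √(49370.49360 + 18146.06206) = 259.839 km
W8: √((-0.006·111.32)² + (0.378·105.57)²) = √(0.44612 + 1592.44574) = 39.911 km
W9: √((-0.606·111.32)² + (1.773·105.57)²) = √(4550.84081 + 35034.70898) = 198.961 km
W10: √((0.965·111.32)² + (-1.450·105.57)²) = √(11539.87281 + 23432.41485) = 187.009 km
W11: √((-1.686·111.32)² + (-0.986·105.57)²) = √(35225.85442 + 10835.14863) = 214.618 km
W12: √((0.729·111.32)² + (0.016·105.57)²) = √(6585.69255 + 2.85313) = 81.170 km
W13: √((-1.727·111.32)² + (0.408·105.57)²) = √(36959.92408 + 1855.24542) = 197.016 km
Sorted: W8 (39.911 km) < W12 (81.170 km) < W2 (98.401 km) < W4 (120.407 km) < W5 (130.844 km) < W6 (157.859 km) < …

W8, W12, W2, W4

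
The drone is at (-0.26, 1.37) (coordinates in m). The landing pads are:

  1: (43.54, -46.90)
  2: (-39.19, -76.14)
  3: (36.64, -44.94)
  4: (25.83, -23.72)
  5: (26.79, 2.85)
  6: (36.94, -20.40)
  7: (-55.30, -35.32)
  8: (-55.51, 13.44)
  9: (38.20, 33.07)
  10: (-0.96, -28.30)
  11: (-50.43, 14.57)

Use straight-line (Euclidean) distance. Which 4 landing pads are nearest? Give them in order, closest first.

5, 10, 4, 6

Distances from (-0.26, 1.37):
1: 65.18 m
2: 86.74 m
3: 59.21 m
4: 36.20 m
5: 27.09 m
6: 43.10 m
7: 66.15 m
8: 56.55 m
9: 49.84 m
10: 29.68 m
11: 51.88 m
Sorted: 5 (27.09 m) < 10 (29.68 m) < 4 (36.20 m) < 6 (43.10 m) < 9 (49.84 m) < 11 (51.88 m) < …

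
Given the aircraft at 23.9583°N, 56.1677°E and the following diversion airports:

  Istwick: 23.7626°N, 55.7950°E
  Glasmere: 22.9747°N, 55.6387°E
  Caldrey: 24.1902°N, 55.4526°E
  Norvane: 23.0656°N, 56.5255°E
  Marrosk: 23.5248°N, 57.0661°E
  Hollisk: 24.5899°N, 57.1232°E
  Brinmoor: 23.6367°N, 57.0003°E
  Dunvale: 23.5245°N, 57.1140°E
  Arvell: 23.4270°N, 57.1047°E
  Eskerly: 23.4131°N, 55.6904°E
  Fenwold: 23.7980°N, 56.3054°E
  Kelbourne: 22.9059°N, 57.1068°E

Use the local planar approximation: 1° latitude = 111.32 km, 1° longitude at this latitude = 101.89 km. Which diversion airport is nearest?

Fenwold

Distances from 23.9583°N, 56.1677°E:
Istwick: √((-0.1957·111.32)² + (-0.3727·101.89)²) = √(474.600342 + 1442.055283) = 43.7796 km
Glasmere: √((-0.9836·111.32)² + (-0.5290·101.89)²) = √(11989.013120 + 2905.189518) = 122.0418 km
Caldrey: √((0.2319·111.32)² + (-0.7151·101.89)²) = √(666.419801 + 5308.803865) = 77.2996 km
Norvane: √((-0.8927·111.32)² + (0.3578·101.89)²) = √(9875.462970 + 1329.057581) = 105.8514 km
Marrosk: √((-0.4335·111.32)² + (0.8984·101.89)²) = √(2328.759282 + 8379.201050) = 103.4793 km
Hollisk: √((0.6316·111.32)² + (0.9555·101.89)²) = √(4943.455602 + 9478.170291) = 120.0901 km
Brinmoor: √((-0.3216·111.32)² + (0.8326·101.89)²) = √(1281.676659 + 7196.742064) = 92.0783 km
Dunvale: √((-0.4338·111.32)² + (0.9463·101.89)²) = √(2331.983594 + 9296.528492) = 107.8356 km
Arvell: √((-0.5313·111.32)² + (0.9370·101.89)²) = √(3498.050115 + 9114.698475) = 112.3065 km
Eskerly: √((-0.5452·111.32)² + (-0.4773·101.89)²) = √(3683.478079 + 2365.080859) = 77.7725 km
Fenwold: √((-0.1603·111.32)² + (0.1377·101.89)²) = √(318.429606 + 196.847999) = 22.6997 km
Kelbourne: √((-1.0524·111.32)² + (0.9391·101.89)²) = √(13724.864772 + 9155.599897) = 151.2629 km
Minimum: Fenwold at 22.6997 km.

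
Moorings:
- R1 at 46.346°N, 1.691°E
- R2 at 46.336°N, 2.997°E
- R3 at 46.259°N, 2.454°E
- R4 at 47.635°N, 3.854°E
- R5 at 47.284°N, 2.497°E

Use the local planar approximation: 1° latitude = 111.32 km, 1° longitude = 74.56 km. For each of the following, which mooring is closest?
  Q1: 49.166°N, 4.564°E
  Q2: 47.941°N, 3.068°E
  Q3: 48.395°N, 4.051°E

Q1 at 49.166°N, 4.564°E:
  R1: √((-2.820·111.32)² + (-2.873·74.56)²) = √(98547.27322 + 45886.30111) = 380.044 km
  R2: √((-2.830·111.32)² + (-1.567·74.56)²) = √(99247.42927 + 13650.53873) = 336.003 km
  R3: √((-2.907·111.32)² + (-2.110·74.56)²) = √(104721.64578 + 24750.08583) = 359.822 km
  R4: √((-1.531·111.32)² + (-0.710·74.56)²) = √(29046.69849 + 2802.38949) = 178.463 km
  R5: √((-1.882·111.32)² + (-2.067·74.56)²) = √(43892.02658 + 23751.59350) = 260.084 km
  → nearest: R4 (178.463 km)
Q2 at 47.941°N, 3.068°E:
  R1: √((-1.595·111.32)² + (-1.377·74.56)²) = √(31525.92007 + 10540.94820) = 205.102 km
  R2: √((-1.605·111.32)² + (-0.071·74.56)²) = √(31922.46863 + 28.02389) = 178.747 km
  R3: √((-1.682·111.32)² + (-0.614·74.56)²) = √(35058.90748 + 2095.79375) = 192.756 km
  R4: √((-0.306·111.32)² + (0.786·74.56)²) = √(1160.35065 + 3434.44757) = 67.785 km
  R5: √((-0.657·111.32)² + (-0.571·74.56)²) = √(5349.05587 + 1812.52504) = 84.626 km
  → nearest: R4 (67.785 km)
Q3 at 48.395°N, 4.051°E:
  R1: √((-2.049·111.32)² + (-2.360·74.56)²) = √(52027.18304 + 30962.48467) = 288.079 km
  R2: √((-2.059·111.32)² + (-1.054·74.56)²) = √(52536.25225 + 6175.79712) = 242.306 km
  R3: √((-2.136·111.32)² + (-1.597·74.56)²) = √(56539.10013 + 14178.21739) = 265.927 km
  R4: √((-0.760·111.32)² + (-0.197·74.56)²) = √(7157.70145 + 215.74674) = 85.869 km
  R5: √((-1.111·111.32)² + (-1.554·74.56)²) = √(15295.88160 + 13424.98557) = 169.472 km
  → nearest: R4 (85.869 km)

Q1→R4; Q2→R4; Q3→R4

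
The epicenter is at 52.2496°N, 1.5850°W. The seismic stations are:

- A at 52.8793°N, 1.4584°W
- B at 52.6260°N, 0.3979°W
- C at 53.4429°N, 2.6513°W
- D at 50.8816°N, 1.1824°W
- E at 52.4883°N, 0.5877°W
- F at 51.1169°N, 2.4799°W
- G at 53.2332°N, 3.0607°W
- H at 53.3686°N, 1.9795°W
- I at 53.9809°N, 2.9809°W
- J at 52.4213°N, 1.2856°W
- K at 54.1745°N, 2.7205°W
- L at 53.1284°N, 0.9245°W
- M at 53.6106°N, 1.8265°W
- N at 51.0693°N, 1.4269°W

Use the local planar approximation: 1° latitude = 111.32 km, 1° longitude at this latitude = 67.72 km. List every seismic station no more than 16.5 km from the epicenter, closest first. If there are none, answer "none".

Distances from 52.2496°N, 1.5850°W:
A: 70.6205 km
B: 90.6548 km
C: 151.1960 km
D: 154.7071 km
E: 72.5765 km
F: 139.8997 km
G: 148.2427 km
H: 127.3997 km
I: 214.6630 km
J: 27.8643 km
K: 227.6595 km
L: 107.5686 km
M: 152.3867 km
N: 131.8265 km
Threshold 16.5 km: none within range.

none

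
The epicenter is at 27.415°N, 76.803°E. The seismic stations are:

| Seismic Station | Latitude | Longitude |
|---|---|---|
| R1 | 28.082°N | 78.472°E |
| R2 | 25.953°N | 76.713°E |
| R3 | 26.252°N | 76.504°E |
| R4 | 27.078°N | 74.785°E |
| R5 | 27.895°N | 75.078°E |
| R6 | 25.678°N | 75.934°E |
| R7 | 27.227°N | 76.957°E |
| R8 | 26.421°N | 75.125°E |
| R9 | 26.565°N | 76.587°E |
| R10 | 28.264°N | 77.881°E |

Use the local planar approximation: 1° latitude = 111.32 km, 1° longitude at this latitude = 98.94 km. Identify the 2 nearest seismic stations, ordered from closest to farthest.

Distances from 27.415°N, 76.803°E:
R1: √((0.667·111.32)² + (1.669·98.94)²) = √(5513.12784 + 27268.20092) = 181.056 km
R2: √((-1.462·111.32)² + (-0.090·98.94)²) = √(26487.51042 + 79.29190) = 162.993 km
R3: √((-1.163·111.32)² + (-0.299·98.94)²) = √(16761.22765 + 875.15744) = 132.802 km
R4: √((-0.337·111.32)² + (-2.018·98.94)²) = √(1407.36322 + 39864.48298) = 203.155 km
R5: √((0.480·111.32)² + (-1.725·98.94)²) = √(2855.14961 + 29128.76091) = 178.840 km
R6: √((-1.737·111.32)² + (-0.869·98.94)²) = √(37389.18789 + 7392.36437) = 211.617 km
R7: √((-0.188·111.32)² + (0.154·98.94)²) = √(437.98788 + 232.15886) = 25.887 km
R8: √((-0.994·111.32)² + (-1.678·98.94)²) = √(12243.88281 + 27563.07869) = 199.517 km
R9: √((-0.850·111.32)² + (-0.216·98.94)²) = √(8953.32288 + 456.72135) = 97.005 km
R10: √((0.849·111.32)² + (1.078·98.94)²) = √(8932.26863 + 11375.78391) = 142.506 km
Sorted: R7 (25.887 km) < R9 (97.005 km) < R3 (132.802 km) < R10 (142.506 km) < …

R7, R9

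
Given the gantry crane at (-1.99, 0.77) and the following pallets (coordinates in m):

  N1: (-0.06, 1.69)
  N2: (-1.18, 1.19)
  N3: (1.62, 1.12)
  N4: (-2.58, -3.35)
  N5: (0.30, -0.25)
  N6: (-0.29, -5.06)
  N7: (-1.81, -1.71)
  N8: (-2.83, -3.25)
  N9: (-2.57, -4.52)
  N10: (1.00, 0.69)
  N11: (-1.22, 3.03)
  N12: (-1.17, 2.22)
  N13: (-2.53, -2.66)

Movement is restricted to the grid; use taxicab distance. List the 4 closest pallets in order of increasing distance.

Distances from (-1.99, 0.77):
N1: |1.93| + |0.92| = 1.93 + 0.92 = 2.85 m
N2: |0.81| + |0.42| = 0.81 + 0.42 = 1.23 m
N3: |3.61| + |0.35| = 3.61 + 0.35 = 3.96 m
N4: |-0.59| + |-4.12| = 0.59 + 4.12 = 4.71 m
N5: |2.29| + |-1.02| = 2.29 + 1.02 = 3.31 m
N6: |1.70| + |-5.83| = 1.70 + 5.83 = 7.53 m
N7: |0.18| + |-2.48| = 0.18 + 2.48 = 2.66 m
N8: |-0.84| + |-4.02| = 0.84 + 4.02 = 4.86 m
N9: |-0.58| + |-5.29| = 0.58 + 5.29 = 5.87 m
N10: |2.99| + |-0.08| = 2.99 + 0.08 = 3.07 m
N11: |0.77| + |2.26| = 0.77 + 2.26 = 3.03 m
N12: |0.82| + |1.45| = 0.82 + 1.45 = 2.27 m
N13: |-0.54| + |-3.43| = 0.54 + 3.43 = 3.97 m
Sorted: N2 (1.23 m) < N12 (2.27 m) < N7 (2.66 m) < N1 (2.85 m) < N11 (3.03 m) < N10 (3.07 m) < …

N2, N12, N7, N1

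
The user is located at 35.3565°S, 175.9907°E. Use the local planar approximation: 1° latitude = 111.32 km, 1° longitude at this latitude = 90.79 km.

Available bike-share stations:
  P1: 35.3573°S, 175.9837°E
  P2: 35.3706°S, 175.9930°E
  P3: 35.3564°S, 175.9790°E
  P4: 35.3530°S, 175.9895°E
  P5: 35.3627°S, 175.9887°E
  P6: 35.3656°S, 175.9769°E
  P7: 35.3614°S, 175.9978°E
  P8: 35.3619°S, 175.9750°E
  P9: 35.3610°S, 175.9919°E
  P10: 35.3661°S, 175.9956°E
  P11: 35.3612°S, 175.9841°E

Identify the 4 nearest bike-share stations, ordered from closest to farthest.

P4, P9, P1, P5

Distances from 35.3565°S, 175.9907°E:
P1: 0.6417 km
P2: 1.5834 km
P3: 1.0623 km
P4: 0.4046 km
P5: 0.7137 km
P6: 1.6112 km
P7: 0.8444 km
P8: 1.5470 km
P9: 0.5127 km
P10: 1.1576 km
P11: 0.7955 km
Sorted: P4 (0.4046 km) < P9 (0.5127 km) < P1 (0.6417 km) < P5 (0.7137 km) < P11 (0.7955 km) < P7 (0.8444 km) < …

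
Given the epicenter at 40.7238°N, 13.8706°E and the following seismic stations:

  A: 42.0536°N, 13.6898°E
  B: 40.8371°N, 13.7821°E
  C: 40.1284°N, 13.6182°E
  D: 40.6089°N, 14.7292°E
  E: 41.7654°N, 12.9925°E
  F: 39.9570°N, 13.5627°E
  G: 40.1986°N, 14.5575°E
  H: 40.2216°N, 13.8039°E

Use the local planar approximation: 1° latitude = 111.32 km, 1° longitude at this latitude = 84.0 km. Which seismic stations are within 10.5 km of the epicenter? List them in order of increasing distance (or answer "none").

Distances from 40.7238°N, 13.8706°E:
A: √((1.3298·111.32)² + (-0.1808·84.0)²) = √(21913.868567 + 230.651044) = 148.8103 km
B: √((0.1133·111.32)² + (-0.0885·84.0)²) = √(159.076569 + 55.264356) = 14.6404 km
C: √((-0.5954·111.32)² + (-0.2524·84.0)²) = √(4393.028856 + 449.507843) = 69.5883 km
D: √((-0.1149·111.32)² + (0.8586·84.0)²) = √(163.601188 + 5201.640582) = 73.2478 km
E: √((1.0416·111.32)² + (-0.8781·84.0)²) = √(13444.613994 + 5440.596608) = 137.4235 km
F: √((-0.7668·111.32)² + (-0.3079·84.0)²) = √(7286.359647 + 668.925805) = 89.1924 km
G: √((-0.5252·111.32)² + (0.6869·84.0)²) = √(3418.187095 + 3329.243840) = 82.1427 km
H: √((-0.5022·111.32)² + (-0.0667·84.0)²) = √(3125.358291 + 31.391368) = 56.1850 km
Threshold 10.5 km: none within range.

none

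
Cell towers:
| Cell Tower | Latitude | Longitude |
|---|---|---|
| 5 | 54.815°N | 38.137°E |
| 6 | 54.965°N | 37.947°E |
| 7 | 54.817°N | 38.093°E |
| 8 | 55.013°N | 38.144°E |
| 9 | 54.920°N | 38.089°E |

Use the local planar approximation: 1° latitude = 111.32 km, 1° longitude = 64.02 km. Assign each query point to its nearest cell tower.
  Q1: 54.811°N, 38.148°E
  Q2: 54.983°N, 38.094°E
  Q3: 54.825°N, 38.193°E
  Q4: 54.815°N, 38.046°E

Q1 at 54.811°N, 38.148°E:
  5: 0.833 km
  6: 21.435 km
  7: 3.584 km
  8: 22.488 km
  9: 12.708 km
  → nearest: 5 (0.833 km)
Q2 at 54.983°N, 38.094°E:
  5: 18.903 km
  6: 9.622 km
  7: 18.479 km
  8: 4.626 km
  9: 7.020 km
  → nearest: 8 (4.626 km)
Q3 at 54.825°N, 38.193°E:
  5: 3.754 km
  6: 22.157 km
  7: 6.464 km
  8: 21.162 km
  9: 12.497 km
  → nearest: 5 (3.754 km)
Q4 at 54.815°N, 38.046°E:
  5: 5.826 km
  6: 17.860 km
  7: 3.017 km
  8: 22.917 km
  9: 12.008 km
  → nearest: 7 (3.017 km)

Q1→5; Q2→8; Q3→5; Q4→7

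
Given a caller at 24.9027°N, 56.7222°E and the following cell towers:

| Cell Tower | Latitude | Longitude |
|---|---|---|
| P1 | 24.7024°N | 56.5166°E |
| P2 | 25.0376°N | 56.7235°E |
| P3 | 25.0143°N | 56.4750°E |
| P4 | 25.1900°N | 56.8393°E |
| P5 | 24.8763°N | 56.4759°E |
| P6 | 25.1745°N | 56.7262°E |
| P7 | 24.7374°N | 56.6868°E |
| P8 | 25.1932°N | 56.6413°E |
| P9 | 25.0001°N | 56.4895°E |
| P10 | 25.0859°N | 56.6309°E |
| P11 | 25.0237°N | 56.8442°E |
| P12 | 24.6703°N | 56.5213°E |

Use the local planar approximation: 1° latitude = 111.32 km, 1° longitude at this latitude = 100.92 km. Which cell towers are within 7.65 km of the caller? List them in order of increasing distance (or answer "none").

Distances from 24.9027°N, 56.7222°E:
P1: √((-0.2003·111.32)² + (-0.2056·100.92)²) = √(497.173868 + 430.527309) = 30.4582 km
P2: √((0.1349·111.32)² + (0.0013·100.92)²) = √(225.512331 + 0.017212) = 15.0176 km
P3: √((0.1116·111.32)² + (-0.2472·100.92)²) = √(154.338681 + 622.373964) = 27.8696 km
P4: √((0.2873·111.32)² + (0.1171·100.92)²) = √(1022.863420 + 139.658790) = 34.0958 km
P5: √((-0.0264·111.32)² + (-0.2463·100.92)²) = √(8.636828 + 617.850365) = 25.0297 km
P6: √((0.2718·111.32)² + (0.0040·100.92)²) = √(915.472494 + 0.162958) = 30.2595 km
P7: √((-0.1653·111.32)² + (-0.0354·100.92)²) = √(338.604014 + 12.763242) = 18.7448 km
P8: √((0.2905·111.32)² + (-0.0809·100.92)²) = √(1045.775995 + 66.657885) = 33.3532 km
P9: √((0.0974·111.32)² + (-0.2327·100.92)²) = √(117.561281 + 551.502201) = 25.8663 km
P10: √((0.1832·111.32)² + (-0.0913·100.92)²) = √(415.908057 + 84.897722) = 22.3787 km
P11: √((0.1210·111.32)² + (0.1220·100.92)²) = √(181.433357 + 151.591254) = 18.2490 km
P12: √((-0.2324·111.32)² + (-0.2009·100.92)²) = √(669.296637 + 411.068650) = 32.8689 km
Threshold 7.65 km: none within range.

none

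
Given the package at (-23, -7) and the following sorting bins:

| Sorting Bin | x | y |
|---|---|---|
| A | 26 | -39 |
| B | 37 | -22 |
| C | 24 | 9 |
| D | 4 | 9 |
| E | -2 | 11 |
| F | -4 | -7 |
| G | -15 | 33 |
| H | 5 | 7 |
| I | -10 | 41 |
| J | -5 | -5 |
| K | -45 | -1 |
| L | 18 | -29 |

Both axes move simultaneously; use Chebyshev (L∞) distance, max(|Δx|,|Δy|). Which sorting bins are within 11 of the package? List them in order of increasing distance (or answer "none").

Distances from (-23, -7):
A: 49
B: 60
C: 47
D: 27
E: 21
F: 19
G: 40
H: 28
I: 48
J: 18
K: 22
L: 41
Threshold 11: none within range.

none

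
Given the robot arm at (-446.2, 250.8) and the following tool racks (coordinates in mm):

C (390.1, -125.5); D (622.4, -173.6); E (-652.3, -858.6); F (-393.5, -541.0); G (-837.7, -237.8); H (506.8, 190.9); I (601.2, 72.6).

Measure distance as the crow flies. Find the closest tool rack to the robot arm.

Distances from (-446.2, 250.8):
C: √((836.3)² + (-376.3)²) = √(699397.690 + 141601.690) = 917.1 mm
D: √((1068.6)² + (-424.4)²) = √(1141905.960 + 180115.360) = 1149.8 mm
E: √((-206.1)² + (-1109.4)²) = √(42477.210 + 1230768.360) = 1128.4 mm
F: √((52.7)² + (-791.8)²) = √(2777.290 + 626947.240) = 793.6 mm
G: √((-391.5)² + (-488.6)²) = √(153272.250 + 238729.960) = 626.1 mm
H: √((953.0)² + (-59.9)²) = √(908209.000 + 3588.010) = 954.9 mm
I: √((1047.4)² + (-178.2)²) = √(1097046.760 + 31755.240) = 1062.5 mm
Minimum: G at 626.1 mm.

G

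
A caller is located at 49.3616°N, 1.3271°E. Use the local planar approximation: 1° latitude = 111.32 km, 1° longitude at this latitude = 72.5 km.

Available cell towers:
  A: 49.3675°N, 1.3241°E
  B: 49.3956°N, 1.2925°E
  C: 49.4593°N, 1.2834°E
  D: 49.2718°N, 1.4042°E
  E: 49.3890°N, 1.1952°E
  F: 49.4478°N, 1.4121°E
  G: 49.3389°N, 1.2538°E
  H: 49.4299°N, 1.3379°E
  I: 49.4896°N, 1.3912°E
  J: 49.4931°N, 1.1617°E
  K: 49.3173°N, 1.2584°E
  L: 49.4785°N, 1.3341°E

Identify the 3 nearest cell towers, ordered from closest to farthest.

A, B, G

Distances from 49.3616°N, 1.3271°E:
A: √((0.0059·111.32)² + (-0.0030·72.5)²) = √(0.431370 + 0.047306) = 0.6919 km
B: √((0.0340·111.32)² + (-0.0346·72.5)²) = √(14.325317 + 6.292572) = 4.5407 km
C: √((0.0977·111.32)² + (-0.0437·72.5)²) = √(118.286593 + 10.037808) = 11.3280 km
D: √((-0.0898·111.32)² + (0.0771·72.5)²) = √(99.930732 + 31.245305) = 11.4532 km
E: √((0.0274·111.32)² + (-0.1319·72.5)²) = √(9.303525 + 91.446188) = 10.0374 km
F: √((0.0862·111.32)² + (0.0850·72.5)²) = √(92.079071 + 37.976406) = 11.4042 km
G: √((-0.0227·111.32)² + (-0.0733·72.5)²) = √(6.385547 + 28.241253) = 5.8845 km
H: √((0.0683·111.32)² + (0.0108·72.5)²) = √(57.807981 + 0.613089) = 7.6434 km
I: √((0.1280·111.32)² + (0.0641·72.5)²) = √(203.032861 + 21.596933) = 14.9877 km
J: √((0.1315·111.32)² + (-0.1654·72.5)²) = √(214.288024 + 143.796072) = 18.9231 km
K: √((-0.0443·111.32)² + (-0.0687·72.5)²) = √(24.319456 + 24.807871) = 7.0091 km
L: √((0.1169·111.32)² + (0.0070·72.5)²) = √(169.346185 + 0.257556) = 13.0232 km
Sorted: A (0.6919 km) < B (4.5407 km) < G (5.8845 km) < K (7.0091 km) < H (7.6434 km) < …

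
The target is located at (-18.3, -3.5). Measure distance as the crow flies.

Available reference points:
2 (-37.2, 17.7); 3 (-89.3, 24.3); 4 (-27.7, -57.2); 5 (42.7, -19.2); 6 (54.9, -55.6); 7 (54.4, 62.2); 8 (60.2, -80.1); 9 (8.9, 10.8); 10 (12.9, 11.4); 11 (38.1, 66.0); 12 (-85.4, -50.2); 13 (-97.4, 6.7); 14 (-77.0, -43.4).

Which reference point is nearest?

2

Distances from (-18.3, -3.5):
2: √((-18.9)² + (21.2)²) = √(357.210 + 449.440) = 28.4
3: √((-71.0)² + (27.8)²) = √(5041.000 + 772.840) = 76.2
4: √((-9.4)² + (-53.7)²) = √(88.360 + 2883.690) = 54.5
5: √((61.0)² + (-15.7)²) = √(3721.000 + 246.490) = 63.0
6: √((73.2)² + (-52.1)²) = √(5358.240 + 2714.410) = 89.8
7: √((72.7)² + (65.7)²) = √(5285.290 + 4316.490) = 98.0
8: √((78.5)² + (-76.6)²) = √(6162.250 + 5867.560) = 109.7
9: √((27.2)² + (14.3)²) = √(739.840 + 204.490) = 30.7
10: √((31.2)² + (14.9)²) = √(973.440 + 222.010) = 34.6
11: √((56.4)² + (69.5)²) = √(3180.960 + 4830.250) = 89.5
12: √((-67.1)² + (-46.7)²) = √(4502.410 + 2180.890) = 81.8
13: √((-79.1)² + (10.2)²) = √(6256.810 + 104.040) = 79.8
14: √((-58.7)² + (-39.9)²) = √(3445.690 + 1592.010) = 71.0
Minimum: 2 at 28.4.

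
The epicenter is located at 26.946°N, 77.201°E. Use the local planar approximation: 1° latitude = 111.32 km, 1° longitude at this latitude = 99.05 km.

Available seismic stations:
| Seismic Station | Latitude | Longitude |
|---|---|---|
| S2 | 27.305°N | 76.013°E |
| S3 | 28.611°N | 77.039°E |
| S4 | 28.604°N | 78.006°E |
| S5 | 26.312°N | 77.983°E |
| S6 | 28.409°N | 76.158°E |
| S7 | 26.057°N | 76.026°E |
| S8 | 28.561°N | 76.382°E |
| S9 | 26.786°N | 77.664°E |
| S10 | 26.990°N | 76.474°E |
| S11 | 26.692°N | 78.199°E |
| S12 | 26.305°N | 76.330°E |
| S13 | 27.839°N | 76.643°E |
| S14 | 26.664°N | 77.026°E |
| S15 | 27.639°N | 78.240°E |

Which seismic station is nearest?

Distances from 26.946°N, 77.201°E:
S2: √((0.359·111.32)² + (-1.188·99.05)²) = √(1597.11170 + 13846.55838) = 124.273 km
S3: √((1.665·111.32)² + (-0.162·99.05)²) = √(34353.80696 + 257.47733) = 186.041 km
S4: √((1.658·111.32)² + (0.805·99.05)²) = √(34065.55334 + 6357.71009) = 201.055 km
S5: √((-0.634·111.32)² + (0.782·99.05)²) = √(4981.09599 + 5999.60234) = 104.789 km
S6: √((1.463·111.32)² + (-1.043·99.05)²) = √(26523.75744 + 10672.78047) = 192.864 km
S7: √((-0.889·111.32)² + (-1.175·99.05)²) = √(9793.77037 + 13545.17726) = 152.771 km
S8: √((1.615·111.32)² + (-0.819·99.05)²) = √(32321.49561 + 6580.77077) = 197.237 km
S9: √((-0.160·111.32)² + (0.463·99.05)²) = √(317.23885 + 2103.15336) = 49.197 km
S10: √((0.044·111.32)² + (-0.727·99.05)²) = √(23.99119 + 5185.34649) = 72.176 km
S11: √((-0.254·111.32)² + (0.998·99.05)²) = √(799.49146 + 9771.69813) = 102.816 km
S12: √((-0.641·111.32)² + (-0.871·99.05)²) = √(5091.69586 + 7442.95288) = 111.958 km
S13: √((0.893·111.32)² + (-0.558·99.05)²) = √(9882.10156 + 3054.76185) = 113.740 km
S14: √((-0.282·111.32)² + (-0.175·99.05)²) = √(985.47273 + 300.45889) = 35.860 km
S15: √((0.693·111.32)² + (1.039·99.05)²) = √(5951.31400 + 10591.07528) = 128.617 km
Minimum: S14 at 35.860 km.

S14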